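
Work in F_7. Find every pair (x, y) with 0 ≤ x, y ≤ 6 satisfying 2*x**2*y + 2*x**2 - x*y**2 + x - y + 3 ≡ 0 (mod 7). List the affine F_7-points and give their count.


Affine F_7-points: {(0, 3), (1, 3), (1, 5)}; count = 3.

For each of the 49 pairs (x, y) ∈ F_7², evaluate f(x, y) mod 7. Record the zeros.
  x = 0: [0↦3, 1↦2, 2↦1, 3↦0, 4↦6, 5↦5, 6↦4]  zeros at y ∈ {3}
  x = 1: [0↦6, 1↦6, 2↦4, 3↦0, 4↦1, 5↦0, 6↦4]  zeros at y ∈ {3, 5}
  x = 2: [0↦6, 1↦4, 2↦5, 3↦2, 4↦2, 5↦5, 6↦4]  zeros at y ∈ ∅
  x = 3: [0↦3, 1↦3, 2↦4, 3↦6, 4↦2, 5↦6, 6↦4]  zeros at y ∈ ∅
  x = 4: [0↦4, 1↦3, 2↦1, 3↦5, 4↦1, 5↦3, 6↦4]  zeros at y ∈ ∅
  x = 5: [0↦2, 1↦4, 2↦3, 3↦6, 4↦6, 5↦3, 6↦4]  zeros at y ∈ ∅
  x = 6: [0↦4, 1↦6, 2↦3, 3↦2, 4↦3, 5↦6, 6↦4]  zeros at y ∈ ∅
Collecting zeros: affine points = {(0, 3), (1, 3), (1, 5)}.
Total count |C(F_7)_aff| = 3.


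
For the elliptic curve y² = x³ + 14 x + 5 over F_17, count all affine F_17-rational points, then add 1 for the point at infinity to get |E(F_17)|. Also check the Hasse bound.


Affine points = {(5, 8), (5, 9), (6, 4), (6, 13), (7, 2), (7, 15), (8, 0), (13, 2), (13, 15), (14, 2), (14, 15)}; affine count = 11; |E(F_17)| = 12.

Discriminant check: Δ ∝ 4a³ + 27b² = 4·14³ + 27·5² = 4·2744 + 27·25 ≡ 6 (mod 17). Nonzero ⇒ E is nonsingular.
For each x ∈ F_17, compute rhs = x³ + 14·x + 5 mod 17, then count y ∈ F_17 with y² ≡ rhs.
  x = 0: rhs = 5, matching y values: none (0 points).
  x = 1: rhs = 3, matching y values: none (0 points).
  x = 2: rhs = 7, matching y values: none (0 points).
  x = 3: rhs = 6, matching y values: none (0 points).
  x = 4: rhs = 6, matching y values: none (0 points).
  x = 5: rhs = 13, matching y values: 8, 9 (2 points).
  x = 6: rhs = 16, matching y values: 4, 13 (2 points).
  x = 7: rhs = 4, matching y values: 2, 15 (2 points).
  x = 8: rhs = 0, matching y values: 0 (1 points).
  x = 9: rhs = 10, matching y values: none (0 points).
  x = 10: rhs = 6, matching y values: none (0 points).
  x = 11: rhs = 11, matching y values: none (0 points).
  x = 12: rhs = 14, matching y values: none (0 points).
  x = 13: rhs = 4, matching y values: 2, 15 (2 points).
  x = 14: rhs = 4, matching y values: 2, 15 (2 points).
  x = 15: rhs = 3, matching y values: none (0 points).
  x = 16: rhs = 7, matching y values: none (0 points).
Total affine count: 11.
Full point count |E(F_17)| = 11 + 1 = 12.
Hasse bound: |12 − (17+1)| = |-6| = 6 ≤ 2√17 ≈ 8.2462 ✓.


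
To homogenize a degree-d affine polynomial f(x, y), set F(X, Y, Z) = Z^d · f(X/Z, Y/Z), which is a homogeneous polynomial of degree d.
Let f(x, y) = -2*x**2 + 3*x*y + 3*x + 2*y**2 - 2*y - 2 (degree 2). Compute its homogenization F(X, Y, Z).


F(X, Y, Z) = -2*X**2 + 3*X*Y + 3*X*Z + 2*Y**2 - 2*Y*Z - 2*Z**2

deg(f) = 2.
Substitute x = X/Z, y = Y/Z into f, then multiply by Z^2.
  monomial -2·x^2·y^0 ↦ -2·X^2·Y^0·Z^0.
  monomial 3·x^1·y^1 ↦ 3·X^1·Y^1·Z^0.
  monomial 3·x^1·y^0 ↦ 3·X^1·Y^0·Z^1.
  monomial 2·x^0·y^2 ↦ 2·X^0·Y^2·Z^0.
  monomial -2·x^0·y^1 ↦ -2·X^0·Y^1·Z^1.
  monomial -2·x^0·y^0 ↦ -2·X^0·Y^0·Z^2.
Collecting: F(X, Y, Z) = -2*X**2 + 3*X*Y + 3*X*Z + 2*Y**2 - 2*Y*Z - 2*Z**2.


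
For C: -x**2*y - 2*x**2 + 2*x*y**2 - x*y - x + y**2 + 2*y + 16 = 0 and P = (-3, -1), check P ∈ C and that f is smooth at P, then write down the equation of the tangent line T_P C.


Tangent line at P: 8*x + 6*y + 30 = 0.

Step 1: f(-3, -1) = 0, so P lies on C.
Step 2: partial derivatives
  f_x(x, y) = -2*x*y - 4*x + 2*y**2 - y - 1, f_y(x, y) = -x**2 + 4*x*y - x + 2*y + 2.
  f_x(P) = 8, f_y(P) = 6 (gradient nonzero, so P is smooth).
Step 3: tangent line at P: 8·(x − -3) + 6·(y − -1) = 0.
Expanding: 8*x + 6*y + 30 = 0.


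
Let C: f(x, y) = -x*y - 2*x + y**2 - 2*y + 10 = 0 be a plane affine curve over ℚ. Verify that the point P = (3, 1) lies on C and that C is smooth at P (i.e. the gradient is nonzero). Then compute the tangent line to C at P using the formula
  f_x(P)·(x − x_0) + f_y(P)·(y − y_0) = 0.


Tangent line at P: -3*x - 3*y + 12 = 0.

Step 1: f(3, 1) = 0, so P lies on C.
Step 2: partial derivatives
  f_x(x, y) = -y - 2, f_y(x, y) = -x + 2*y - 2.
  f_x(P) = -3, f_y(P) = -3 (gradient nonzero, so P is smooth).
Step 3: tangent line at P: -3·(x − 3) + -3·(y − 1) = 0.
Expanding: -3*x - 3*y + 12 = 0.


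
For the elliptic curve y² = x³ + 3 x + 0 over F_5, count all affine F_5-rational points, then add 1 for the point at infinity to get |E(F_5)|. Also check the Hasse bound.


Affine points = {(0, 0), (1, 2), (1, 3), (2, 2), (2, 3), (3, 1), (3, 4), (4, 1), (4, 4)}; affine count = 9; |E(F_5)| = 10.

Discriminant check: Δ ∝ 4a³ + 27b² = 4·3³ + 27·0² = 4·27 + 27·0 ≡ 3 (mod 5). Nonzero ⇒ E is nonsingular.
For each x ∈ F_5, compute rhs = x³ + 3·x + 0 mod 5, then count y ∈ F_5 with y² ≡ rhs.
  x = 0: rhs = 0, matching y values: 0 (1 points).
  x = 1: rhs = 4, matching y values: 2, 3 (2 points).
  x = 2: rhs = 4, matching y values: 2, 3 (2 points).
  x = 3: rhs = 1, matching y values: 1, 4 (2 points).
  x = 4: rhs = 1, matching y values: 1, 4 (2 points).
Total affine count: 9.
Full point count |E(F_5)| = 9 + 1 = 10.
Hasse bound: |10 − (5+1)| = |4| = 4 ≤ 2√5 ≈ 4.4721 ✓.


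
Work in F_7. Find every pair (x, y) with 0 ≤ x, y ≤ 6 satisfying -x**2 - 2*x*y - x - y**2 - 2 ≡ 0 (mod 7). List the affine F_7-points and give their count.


Affine F_7-points: {(1, 1), (1, 4), (3, 0), (3, 1), (4, 2), (4, 4), (5, 2)}; count = 7.

For each of the 49 pairs (x, y) ∈ F_7², evaluate f(x, y) mod 7. Record the zeros.
  x = 0: [0↦5, 1↦4, 2↦1, 3↦3, 4↦3, 5↦1, 6↦4]  zeros at y ∈ ∅
  x = 1: [0↦3, 1↦0, 2↦2, 3↦2, 4↦0, 5↦3, 6↦4]  zeros at y ∈ {1, 4}
  x = 2: [0↦6, 1↦1, 2↦1, 3↦6, 4↦2, 5↦3, 6↦2]  zeros at y ∈ ∅
  x = 3: [0↦0, 1↦0, 2↦5, 3↦1, 4↦2, 5↦1, 6↦5]  zeros at y ∈ {0, 1}
  x = 4: [0↦6, 1↦4, 2↦0, 3↦1, 4↦0, 5↦4, 6↦6]  zeros at y ∈ {2, 4}
  x = 5: [0↦3, 1↦6, 2↦0, 3↦6, 4↦3, 5↦5, 6↦5]  zeros at y ∈ {2}
  x = 6: [0↦5, 1↦6, 2↦5, 3↦2, 4↦4, 5↦4, 6↦2]  zeros at y ∈ ∅
Collecting zeros: affine points = {(1, 1), (1, 4), (3, 0), (3, 1), (4, 2), (4, 4), (5, 2)}.
Total count |C(F_7)_aff| = 7.


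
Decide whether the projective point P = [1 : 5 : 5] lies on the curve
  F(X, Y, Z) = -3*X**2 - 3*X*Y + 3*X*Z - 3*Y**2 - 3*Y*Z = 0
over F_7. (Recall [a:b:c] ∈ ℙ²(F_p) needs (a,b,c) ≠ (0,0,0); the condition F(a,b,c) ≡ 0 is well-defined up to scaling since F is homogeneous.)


F(1,5,5) ≡ 1 (mod 7); P is NOT on the curve.

Evaluate F(1, 5, 5) term-by-term (mod 7).
  -3*X**2 ↦ -3·1·1·1 = -3
  -3*X*Y ↦ -3·1·5·1 = -15
  3*X*Z ↦ 3·1·1·5 = 15
  -3*Y**2 ↦ -3·1·25·1 = -75
  -3*Y*Z ↦ -3·1·5·5 = -75
Sum: F(1, 5, 5) = (-3) + (-15) + (15) + (-75) + (-75) = -153.
Reducing mod 7: -153 ≡ 1 (mod 7).
Since F(a, b, c) ≡ 1 ≠ 0 (mod 7), P does NOT lie on the curve.


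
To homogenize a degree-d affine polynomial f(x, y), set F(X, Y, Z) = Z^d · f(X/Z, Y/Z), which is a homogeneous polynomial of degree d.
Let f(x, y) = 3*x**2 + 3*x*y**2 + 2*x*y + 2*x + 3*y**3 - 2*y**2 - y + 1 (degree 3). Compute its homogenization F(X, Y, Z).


F(X, Y, Z) = 3*X**2*Z + 3*X*Y**2 + 2*X*Y*Z + 2*X*Z**2 + 3*Y**3 - 2*Y**2*Z - Y*Z**2 + Z**3

deg(f) = 3.
Substitute x = X/Z, y = Y/Z into f, then multiply by Z^3.
  monomial 3·x^2·y^0 ↦ 3·X^2·Y^0·Z^1.
  monomial 3·x^1·y^2 ↦ 3·X^1·Y^2·Z^0.
  monomial 2·x^1·y^1 ↦ 2·X^1·Y^1·Z^1.
  monomial 2·x^1·y^0 ↦ 2·X^1·Y^0·Z^2.
  monomial 3·x^0·y^3 ↦ 3·X^0·Y^3·Z^0.
  monomial -2·x^0·y^2 ↦ -2·X^0·Y^2·Z^1.
  monomial -1·x^0·y^1 ↦ -1·X^0·Y^1·Z^2.
  monomial 1·x^0·y^0 ↦ 1·X^0·Y^0·Z^3.
Collecting: F(X, Y, Z) = 3*X**2*Z + 3*X*Y**2 + 2*X*Y*Z + 2*X*Z**2 + 3*Y**3 - 2*Y**2*Z - Y*Z**2 + Z**3.


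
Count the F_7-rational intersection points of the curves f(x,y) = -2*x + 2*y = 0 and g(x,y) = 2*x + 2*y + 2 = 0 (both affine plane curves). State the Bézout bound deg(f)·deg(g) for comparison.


Common zeros: {(3, 3)}; count = 1; Bézout bound = 1.

deg(f) = 1, deg(g) = 1, so Bézout bound = 1.
Scan x ∈ F_7. For each x, list the y ∈ F_7 with f(x, y) ≡ 0 and those with g(x, y) ≡ 0 (mod 7); the common zeros in that column are the intersection.
  x = 0: f ≡ 0 at y ∈ {0}; g ≡ 0 at y ∈ {6}; common: ∅.
  x = 1: f ≡ 0 at y ∈ {1}; g ≡ 0 at y ∈ {5}; common: ∅.
  x = 2: f ≡ 0 at y ∈ {2}; g ≡ 0 at y ∈ {4}; common: ∅.
  x = 3: f ≡ 0 at y ∈ {3}; g ≡ 0 at y ∈ {3}; common: {3}.
  x = 4: f ≡ 0 at y ∈ {4}; g ≡ 0 at y ∈ {2}; common: ∅.
  x = 5: f ≡ 0 at y ∈ {5}; g ≡ 0 at y ∈ {1}; common: ∅.
  x = 6: f ≡ 0 at y ∈ {6}; g ≡ 0 at y ∈ {0}; common: ∅.
Collecting: common zeros = {(3, 3)}, so the count is 1.
Comparison with the Bézout bound: 1 ≤ 1 = deg(f)·deg(g), as expected for curves with no common component (the bound is attained).


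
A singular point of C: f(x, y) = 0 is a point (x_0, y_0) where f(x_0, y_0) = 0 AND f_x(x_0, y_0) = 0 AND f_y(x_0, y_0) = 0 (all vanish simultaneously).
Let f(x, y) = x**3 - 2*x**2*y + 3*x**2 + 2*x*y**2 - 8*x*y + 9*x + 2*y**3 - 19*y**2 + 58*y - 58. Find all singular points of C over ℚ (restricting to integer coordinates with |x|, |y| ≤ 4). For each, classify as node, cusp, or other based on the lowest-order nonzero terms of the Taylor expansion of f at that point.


Singular points: {(1, 3)}; classification: cusp.

Compute partial derivatives:
  f_x = 3*x**2 - 4*x*y + 6*x + 2*y**2 - 8*y + 9.
  f_y = -2*x**2 + 4*x*y - 8*x + 6*y**2 - 38*y + 58.
Scan x_0 ∈ {−4, ..., 4}. For each x_0, f_y(x_0, y) is a polynomial in y; find its integer roots y ∈ {−4, ..., 4}, then test f_x and f at those candidates.
  x = -4: f_y(-4, y) = 6*y**2 - 54*y + 58; no integer root y with |y| ≤ 4.
  x = -3: f_y(-3, y) = 6*y**2 - 50*y + 64; no integer root y with |y| ≤ 4.
  x = -2: f_y(-2, y) = 6*y**2 - 46*y + 66; no integer root y with |y| ≤ 4.
  x = -1: f_y(-1, y) = 6*y**2 - 42*y + 64; no integer root y with |y| ≤ 4.
  x = 0: f_y(0, y) = 6*y**2 - 38*y + 58; no integer root y with |y| ≤ 4.
  x = 1: f_y(1, y) = 6*y**2 - 34*y + 48; vanishes at y ∈ {3}. (1, 3): f_x = 0, f = 0 — SINGULAR.
  x = 2: f_y(2, y) = 6*y**2 - 30*y + 34; no integer root y with |y| ≤ 4.
  x = 3: f_y(3, y) = 6*y**2 - 26*y + 16; no integer root y with |y| ≤ 4.
  x = 4: f_y(4, y) = 6*y**2 - 22*y - 6; no integer root y with |y| ≤ 4.
Only singular point on the grid: (1, 3).
Classify: substitute x = 1 + u, y = 3 + v and expand: f = u**3 - 2*u**2*v + 2*u*v**2 + 2*v**3 + v**2.
No constant or linear terms (consistent with a singular point). Quadratic part: v**2. Cubic part: u**3 - 2*u**2*v + 2*u*v**2 + 2*v**3.
The quadratic part v**2 is a perfect square, so there is a single (double) tangent line v = 0, i.e. y = 3. Restricting the cubic part to that line (v = 0) leaves u**3 ≠ 0, so f is not divisible by v and the branch is v² ≈ -u**3 to lowest order — this is a cusp.
Classification: cusp.


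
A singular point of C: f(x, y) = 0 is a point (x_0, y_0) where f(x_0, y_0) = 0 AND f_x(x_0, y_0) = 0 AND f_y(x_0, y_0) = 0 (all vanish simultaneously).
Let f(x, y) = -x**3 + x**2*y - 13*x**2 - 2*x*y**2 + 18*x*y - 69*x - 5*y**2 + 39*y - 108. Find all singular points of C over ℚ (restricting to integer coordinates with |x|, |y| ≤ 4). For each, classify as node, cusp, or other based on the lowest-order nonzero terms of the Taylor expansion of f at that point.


Singular points: {(-3, 3)}; classification: node.

Compute partial derivatives:
  f_x = -3*x**2 + 2*x*y - 26*x - 2*y**2 + 18*y - 69.
  f_y = x**2 - 4*x*y + 18*x - 10*y + 39.
Scan x_0 ∈ {−4, ..., 4}. For each x_0, f_y(x_0, y) is a polynomial in y; find its integer roots y ∈ {−4, ..., 4}, then test f_x and f at those candidates.
  x = -4: f_y(-4, y) = 6*y - 17; no integer root y with |y| ≤ 4.
  x = -3: f_y(-3, y) = 2*y - 6; vanishes at y ∈ {3}. (-3, 3): f_x = 0, f = 0 — SINGULAR.
  x = -2: f_y(-2, y) = 7 - 2*y; no integer root y with |y| ≤ 4.
  x = -1: f_y(-1, y) = 22 - 6*y; no integer root y with |y| ≤ 4.
  x = 0: f_y(0, y) = 39 - 10*y; no integer root y with |y| ≤ 4.
  x = 1: f_y(1, y) = 58 - 14*y; no integer root y with |y| ≤ 4.
  x = 2: f_y(2, y) = 79 - 18*y; no integer root y with |y| ≤ 4.
  x = 3: f_y(3, y) = 102 - 22*y; no integer root y with |y| ≤ 4.
  x = 4: f_y(4, y) = 127 - 26*y; no integer root y with |y| ≤ 4.
Only singular point on the grid: (-3, 3).
Classify: substitute x = -3 + u, y = 3 + v and expand: f = -u**3 + u**2*v - u**2 - 2*u*v**2 + v**2.
No constant or linear terms (consistent with a singular point). Quadratic part: -u**2 + v**2. Cubic part: -u**3 + u**2*v - 2*u*v**2.
The quadratic part v**2 - u**2 = (v − u)(v + u) splits into two distinct linear factors, so there are two distinct tangent lines y − 3 = ±(x − -3) — this is a node (ordinary double point).
Classification: node.


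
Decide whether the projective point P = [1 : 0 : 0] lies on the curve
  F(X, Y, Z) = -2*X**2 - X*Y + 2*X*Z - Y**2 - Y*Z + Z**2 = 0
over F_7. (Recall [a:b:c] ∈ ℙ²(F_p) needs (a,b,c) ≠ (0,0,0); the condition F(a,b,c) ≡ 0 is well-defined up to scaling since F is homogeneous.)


F(1,0,0) ≡ 5 (mod 7); P is NOT on the curve.

Evaluate F(1, 0, 0) term-by-term (mod 7).
  -2*X**2 ↦ -2·1·1·1 = -2
  -X*Y ↦ -1·1·0·1 = 0
  2*X*Z ↦ 2·1·1·0 = 0
  -Y**2 ↦ -1·1·0·1 = 0
  -Y*Z ↦ -1·1·0·0 = 0
  Z**2 ↦ 1·1·1·0 = 0
Sum: F(1, 0, 0) = (-2) + (0) + (0) + (0) + (0) + (0) = -2.
Reducing mod 7: -2 ≡ 5 (mod 7).
Since F(a, b, c) ≡ 5 ≠ 0 (mod 7), P does NOT lie on the curve.


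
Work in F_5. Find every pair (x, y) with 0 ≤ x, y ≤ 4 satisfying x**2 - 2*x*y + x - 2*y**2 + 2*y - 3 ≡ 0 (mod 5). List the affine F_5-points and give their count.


Affine F_5-points: {(0, 3)}; count = 1.

For each of the 25 pairs (x, y) ∈ F_5², evaluate f(x, y) mod 5. Record the zeros.
  x = 0: [0↦2, 1↦2, 2↦3, 3↦0, 4↦3]  zeros at y ∈ {3}
  x = 1: [0↦4, 1↦2, 2↦1, 3↦1, 4↦2]  zeros at y ∈ ∅
  x = 2: [0↦3, 1↦4, 2↦1, 3↦4, 4↦3]  zeros at y ∈ ∅
  x = 3: [0↦4, 1↦3, 2↦3, 3↦4, 4↦1]  zeros at y ∈ ∅
  x = 4: [0↦2, 1↦4, 2↦2, 3↦1, 4↦1]  zeros at y ∈ ∅
Collecting zeros: affine points = {(0, 3)}.
Total count |C(F_5)_aff| = 1.


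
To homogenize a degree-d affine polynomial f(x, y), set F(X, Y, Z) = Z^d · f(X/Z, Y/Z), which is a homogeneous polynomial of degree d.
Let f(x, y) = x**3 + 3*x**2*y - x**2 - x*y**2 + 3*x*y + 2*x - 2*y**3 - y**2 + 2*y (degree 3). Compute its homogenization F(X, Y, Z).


F(X, Y, Z) = X**3 + 3*X**2*Y - X**2*Z - X*Y**2 + 3*X*Y*Z + 2*X*Z**2 - 2*Y**3 - Y**2*Z + 2*Y*Z**2

deg(f) = 3.
Substitute x = X/Z, y = Y/Z into f, then multiply by Z^3.
  monomial 1·x^3·y^0 ↦ 1·X^3·Y^0·Z^0.
  monomial 3·x^2·y^1 ↦ 3·X^2·Y^1·Z^0.
  monomial -1·x^2·y^0 ↦ -1·X^2·Y^0·Z^1.
  monomial -1·x^1·y^2 ↦ -1·X^1·Y^2·Z^0.
  monomial 3·x^1·y^1 ↦ 3·X^1·Y^1·Z^1.
  monomial 2·x^1·y^0 ↦ 2·X^1·Y^0·Z^2.
  monomial -2·x^0·y^3 ↦ -2·X^0·Y^3·Z^0.
  monomial -1·x^0·y^2 ↦ -1·X^0·Y^2·Z^1.
  monomial 2·x^0·y^1 ↦ 2·X^0·Y^1·Z^2.
Collecting: F(X, Y, Z) = X**3 + 3*X**2*Y - X**2*Z - X*Y**2 + 3*X*Y*Z + 2*X*Z**2 - 2*Y**3 - Y**2*Z + 2*Y*Z**2.


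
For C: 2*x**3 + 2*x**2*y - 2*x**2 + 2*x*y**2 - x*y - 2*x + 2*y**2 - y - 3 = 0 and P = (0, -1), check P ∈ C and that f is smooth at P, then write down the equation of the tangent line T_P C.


Tangent line at P: x - 5*y - 5 = 0.

Step 1: f(0, -1) = 0, so P lies on C.
Step 2: partial derivatives
  f_x(x, y) = 6*x**2 + 4*x*y - 4*x + 2*y**2 - y - 2, f_y(x, y) = 2*x**2 + 4*x*y - x + 4*y - 1.
  f_x(P) = 1, f_y(P) = -5 (gradient nonzero, so P is smooth).
Step 3: tangent line at P: 1·(x − 0) + -5·(y − -1) = 0.
Expanding: x - 5*y - 5 = 0.


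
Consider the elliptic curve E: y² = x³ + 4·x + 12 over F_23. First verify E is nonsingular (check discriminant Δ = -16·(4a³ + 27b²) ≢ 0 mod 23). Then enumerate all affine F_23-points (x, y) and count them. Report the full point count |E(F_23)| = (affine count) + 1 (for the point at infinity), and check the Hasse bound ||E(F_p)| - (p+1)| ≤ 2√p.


Affine points = {(0, 9), (0, 14), (4, 0), (8, 2), (8, 21), (9, 8), (9, 15), (14, 11), (14, 12), (16, 3), (16, 20), (17, 5), (17, 18), (19, 1), (19, 22)}; affine count = 15; |E(F_23)| = 16.

Discriminant check: Δ ∝ 4a³ + 27b² = 4·4³ + 27·12² = 4·64 + 27·144 ≡ 4 (mod 23). Nonzero ⇒ E is nonsingular.
For each x ∈ F_23, compute rhs = x³ + 4·x + 12 mod 23, then count y ∈ F_23 with y² ≡ rhs.
  x = 0: rhs = 12, matching y values: 9, 14 (2 points).
  x = 1: rhs = 17, matching y values: none (0 points).
  x = 2: rhs = 5, matching y values: none (0 points).
  x = 3: rhs = 5, matching y values: none (0 points).
  x = 4: rhs = 0, matching y values: 0 (1 points).
  x = 5: rhs = 19, matching y values: none (0 points).
  x = 6: rhs = 22, matching y values: none (0 points).
  x = 7: rhs = 15, matching y values: none (0 points).
  x = 8: rhs = 4, matching y values: 2, 21 (2 points).
  x = 9: rhs = 18, matching y values: 8, 15 (2 points).
  x = 10: rhs = 17, matching y values: none (0 points).
  x = 11: rhs = 7, matching y values: none (0 points).
  x = 12: rhs = 17, matching y values: none (0 points).
  x = 13: rhs = 7, matching y values: none (0 points).
  x = 14: rhs = 6, matching y values: 11, 12 (2 points).
  x = 15: rhs = 20, matching y values: none (0 points).
  x = 16: rhs = 9, matching y values: 3, 20 (2 points).
  x = 17: rhs = 2, matching y values: 5, 18 (2 points).
  x = 18: rhs = 5, matching y values: none (0 points).
  x = 19: rhs = 1, matching y values: 1, 22 (2 points).
  x = 20: rhs = 19, matching y values: none (0 points).
  x = 21: rhs = 19, matching y values: none (0 points).
  x = 22: rhs = 7, matching y values: none (0 points).
Total affine count: 15.
Full point count |E(F_23)| = 15 + 1 = 16.
Hasse bound: |16 − (23+1)| = |-8| = 8 ≤ 2√23 ≈ 9.5917 ✓.


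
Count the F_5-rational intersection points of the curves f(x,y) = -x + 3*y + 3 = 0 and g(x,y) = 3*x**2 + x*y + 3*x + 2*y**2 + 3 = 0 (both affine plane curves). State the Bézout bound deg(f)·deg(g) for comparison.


Common zeros: {(0, 4), (2, 3)}; count = 2; Bézout bound = 2.

deg(f) = 1, deg(g) = 2, so Bézout bound = 2.
Scan x ∈ F_5. For each x, list the y ∈ F_5 with f(x, y) ≡ 0 and those with g(x, y) ≡ 0 (mod 5); the common zeros in that column are the intersection.
  x = 0: f ≡ 0 at y ∈ {4}; g ≡ 0 at y ∈ {1, 4}; common: {4}.
  x = 1: f ≡ 0 at y ∈ {1}; g ≡ 0 at y ∈ {3, 4}; common: ∅.
  x = 2: f ≡ 0 at y ∈ {3}; g ≡ 0 at y ∈ {1, 3}; common: {3}.
  x = 3: f ≡ 0 at y ∈ {0}; g ≡ 0 at y ∈ ∅; common: ∅.
  x = 4: f ≡ 0 at y ∈ {2}; g ≡ 0 at y ∈ ∅; common: ∅.
Collecting: common zeros = {(0, 4), (2, 3)}, so the count is 2.
Comparison with the Bézout bound: 2 ≤ 2 = deg(f)·deg(g), as expected for curves with no common component (the bound is attained).


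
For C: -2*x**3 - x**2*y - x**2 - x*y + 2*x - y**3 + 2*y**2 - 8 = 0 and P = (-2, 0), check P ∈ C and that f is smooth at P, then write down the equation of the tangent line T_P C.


Tangent line at P: -18*x - 2*y - 36 = 0.

Step 1: f(-2, 0) = 0, so P lies on C.
Step 2: partial derivatives
  f_x(x, y) = -6*x**2 - 2*x*y - 2*x - y + 2, f_y(x, y) = -x**2 - x - 3*y**2 + 4*y.
  f_x(P) = -18, f_y(P) = -2 (gradient nonzero, so P is smooth).
Step 3: tangent line at P: -18·(x − -2) + -2·(y − 0) = 0.
Expanding: -18*x - 2*y - 36 = 0.


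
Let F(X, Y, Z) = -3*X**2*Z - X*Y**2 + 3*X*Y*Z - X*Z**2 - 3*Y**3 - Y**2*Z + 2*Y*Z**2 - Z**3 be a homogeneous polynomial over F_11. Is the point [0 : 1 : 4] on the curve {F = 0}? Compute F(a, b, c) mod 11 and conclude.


F(0,1,4) ≡ 5 (mod 11); P is NOT on the curve.

Evaluate F(0, 1, 4) term-by-term (mod 11).
  -3*X**2*Z ↦ -3·0·1·4 = 0
  -X*Y**2 ↦ -1·0·1·1 = 0
  3*X*Y*Z ↦ 3·0·1·4 = 0
  -X*Z**2 ↦ -1·0·1·16 = 0
  -3*Y**3 ↦ -3·1·1·1 = -3
  -Y**2*Z ↦ -1·1·1·4 = -4
  2*Y*Z**2 ↦ 2·1·1·16 = 32
  -Z**3 ↦ -1·1·1·64 = -64
Sum: F(0, 1, 4) = (0) + (0) + (0) + (0) + (-3) + (-4) + (32) + (-64) = -39.
Reducing mod 11: -39 ≡ 5 (mod 11).
Since F(a, b, c) ≡ 5 ≠ 0 (mod 11), P does NOT lie on the curve.


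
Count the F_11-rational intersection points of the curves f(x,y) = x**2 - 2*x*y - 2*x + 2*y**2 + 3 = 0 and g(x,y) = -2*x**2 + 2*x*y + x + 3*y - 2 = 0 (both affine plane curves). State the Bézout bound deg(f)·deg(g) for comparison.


Common zeros: {(10, 5)}; count = 1; Bézout bound = 4.

deg(f) = 2, deg(g) = 2, so Bézout bound = 4.
Scan x ∈ F_11. For each x, list the y ∈ F_11 with f(x, y) ≡ 0 and those with g(x, y) ≡ 0 (mod 11); the common zeros in that column are the intersection.
  x = 0: f ≡ 0 at y ∈ {2, 9}; g ≡ 0 at y ∈ {8}; common: ∅.
  x = 1: f ≡ 0 at y ∈ ∅; g ≡ 0 at y ∈ {5}; common: ∅.
  x = 2: f ≡ 0 at y ∈ {5, 8}; g ≡ 0 at y ∈ {9}; common: ∅.
  x = 3: f ≡ 0 at y ∈ ∅; g ≡ 0 at y ∈ {8}; common: ∅.
  x = 4: f ≡ 0 at y ∈ {0, 4}; g ≡ 0 at y ∈ ∅; common: ∅.
  x = 5: f ≡ 0 at y ∈ {8}; g ≡ 0 at y ∈ {7}; common: ∅.
  x = 6: f ≡ 0 at y ∈ {2, 4}; g ≡ 0 at y ∈ {6}; common: ∅.
  x = 7: f ≡ 0 at y ∈ ∅; g ≡ 0 at y ∈ {10}; common: ∅.
  x = 8: f ≡ 0 at y ∈ ∅; g ≡ 0 at y ∈ {7}; common: ∅.
  x = 9: f ≡ 0 at y ∈ {0, 9}; g ≡ 0 at y ∈ {10}; common: ∅.
  x = 10: f ≡ 0 at y ∈ {5}; g ≡ 0 at y ∈ {5}; common: {5}.
Collecting: common zeros = {(10, 5)}, so the count is 1.
Comparison with the Bézout bound: 1 ≤ 4 = deg(f)·deg(g), as expected for curves with no common component (the affine F_11-count falls short of the bound because intersections may lie at infinity, over extension fields, or carry multiplicity).


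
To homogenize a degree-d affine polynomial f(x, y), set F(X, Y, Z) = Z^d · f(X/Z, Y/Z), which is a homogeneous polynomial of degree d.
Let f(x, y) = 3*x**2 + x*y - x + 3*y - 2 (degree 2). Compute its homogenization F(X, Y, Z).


F(X, Y, Z) = 3*X**2 + X*Y - X*Z + 3*Y*Z - 2*Z**2

deg(f) = 2.
Substitute x = X/Z, y = Y/Z into f, then multiply by Z^2.
  monomial 3·x^2·y^0 ↦ 3·X^2·Y^0·Z^0.
  monomial 1·x^1·y^1 ↦ 1·X^1·Y^1·Z^0.
  monomial -1·x^1·y^0 ↦ -1·X^1·Y^0·Z^1.
  monomial 3·x^0·y^1 ↦ 3·X^0·Y^1·Z^1.
  monomial -2·x^0·y^0 ↦ -2·X^0·Y^0·Z^2.
Collecting: F(X, Y, Z) = 3*X**2 + X*Y - X*Z + 3*Y*Z - 2*Z**2.


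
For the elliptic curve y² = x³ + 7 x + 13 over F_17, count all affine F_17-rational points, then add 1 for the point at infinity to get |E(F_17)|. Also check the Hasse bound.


Affine points = {(0, 8), (0, 9), (1, 2), (1, 15), (2, 1), (2, 16), (6, 4), (6, 13), (14, 4), (14, 13), (15, 5), (15, 12)}; affine count = 12; |E(F_17)| = 13.

Discriminant check: Δ ∝ 4a³ + 27b² = 4·7³ + 27·13² = 4·343 + 27·169 ≡ 2 (mod 17). Nonzero ⇒ E is nonsingular.
For each x ∈ F_17, compute rhs = x³ + 7·x + 13 mod 17, then count y ∈ F_17 with y² ≡ rhs.
  x = 0: rhs = 13, matching y values: 8, 9 (2 points).
  x = 1: rhs = 4, matching y values: 2, 15 (2 points).
  x = 2: rhs = 1, matching y values: 1, 16 (2 points).
  x = 3: rhs = 10, matching y values: none (0 points).
  x = 4: rhs = 3, matching y values: none (0 points).
  x = 5: rhs = 3, matching y values: none (0 points).
  x = 6: rhs = 16, matching y values: 4, 13 (2 points).
  x = 7: rhs = 14, matching y values: none (0 points).
  x = 8: rhs = 3, matching y values: none (0 points).
  x = 9: rhs = 6, matching y values: none (0 points).
  x = 10: rhs = 12, matching y values: none (0 points).
  x = 11: rhs = 10, matching y values: none (0 points).
  x = 12: rhs = 6, matching y values: none (0 points).
  x = 13: rhs = 6, matching y values: none (0 points).
  x = 14: rhs = 16, matching y values: 4, 13 (2 points).
  x = 15: rhs = 8, matching y values: 5, 12 (2 points).
  x = 16: rhs = 5, matching y values: none (0 points).
Total affine count: 12.
Full point count |E(F_17)| = 12 + 1 = 13.
Hasse bound: |13 − (17+1)| = |-5| = 5 ≤ 2√17 ≈ 8.2462 ✓.


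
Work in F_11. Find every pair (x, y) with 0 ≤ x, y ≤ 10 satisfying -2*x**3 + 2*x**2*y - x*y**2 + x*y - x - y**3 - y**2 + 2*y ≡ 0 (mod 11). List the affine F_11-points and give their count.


Affine F_11-points: {(0, 0), (0, 1), (0, 9), (1, 3), (4, 0), (4, 8), (4, 9), (5, 3), (5, 4), (5, 9), (7, 0), (8, 3), (9, 7), (10, 7)}; count = 14.

For each of the 121 pairs (x, y) ∈ F_11², evaluate f(x, y) mod 11. Record the zeros.
  x = 0: [0↦0, 1↦0, 2↦3, 3↦3, 4↦5, 5↦3, 6↦2, 7↦7, 8↦1, 9↦0, 10↦9]  zeros at y ∈ {0, 1, 9}
  x = 1: [0↦8, 1↦10, 2↦2, 3↦0, 4↦9, 5↦1, 6↦3, 7↦9, 8↦2, 9↦9, 10↦2]  zeros at y ∈ {3}
  x = 2: [0↦4, 1↦1, 2↦8, 3↦8, 4↦6, 5↦7, 6↦5, 7↦5, 8↦1, 9↦9, 10↦1]  zeros at y ∈ ∅
  x = 3: [0↦9, 1↦5, 2↦9, 3↦4, 4↦6, 5↦9, 6↦7, 7↦5, 8↦8, 9↦10, 10↦5]  zeros at y ∈ ∅
  x = 4: [0↦0, 1↦10, 2↦4, 3↦9, 4↦8, 5↦6, 6↦8, 7↦8, 8↦0, 9↦0, 10↦2]  zeros at y ∈ {0, 8, 9}
  x = 5: [0↦9, 1↦4, 2↦3, 3↦0, 4↦0, 5↦8, 6↦7, 7↦2, 8↦9, 9↦0, 10↦2]  zeros at y ∈ {3, 4, 9}
  x = 6: [0↦2, 1↦8, 2↦5, 3↦9, 4↦3, 5↦3, 6↦3, 7↦8, 8↦1, 9↦9, 10↦4]  zeros at y ∈ ∅
  x = 7: [0↦0, 1↦10, 2↦9, 3↦2, 4↦5, 5↦1, 6↦6, 7↦3, 8↦8, 9↦4, 10↦7]  zeros at y ∈ {0}
  x = 8: [0↦2, 1↦9, 2↦3, 3↦0, 4↦5, 5↦1, 6↦4, 7↦8, 8↦7, 9↦6, 10↦10]  zeros at y ∈ {3}
  x = 9: [0↦7, 1↦4, 2↦8, 3↦2, 4↦2, 5↦2, 6↦7, 7↦0, 8↦8, 9↦3, 10↦1]  zeros at y ∈ {7}
  x = 10: [0↦3, 1↦5, 2↦1, 3↦7, 4↦6, 5↦3, 6↦3, 7↦0, 8↦10, 9↦5, 10↦1]  zeros at y ∈ {7}
Collecting zeros: affine points = {(0, 0), (0, 1), (0, 9), (1, 3), (4, 0), (4, 8), (4, 9), (5, 3), (5, 4), (5, 9), (7, 0), (8, 3), (9, 7), (10, 7)}.
Total count |C(F_11)_aff| = 14.


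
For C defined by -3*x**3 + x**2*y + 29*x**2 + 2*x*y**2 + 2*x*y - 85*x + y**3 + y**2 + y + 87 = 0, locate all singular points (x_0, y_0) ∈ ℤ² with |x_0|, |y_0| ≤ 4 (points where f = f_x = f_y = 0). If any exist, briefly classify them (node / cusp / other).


Singular points: {(3, -2)}; classification: cusp.

Compute partial derivatives:
  f_x = -9*x**2 + 2*x*y + 58*x + 2*y**2 + 2*y - 85.
  f_y = x**2 + 4*x*y + 2*x + 3*y**2 + 2*y + 1.
Scan x_0 ∈ {−4, ..., 4}. For each x_0, f_y(x_0, y) is a polynomial in y; find its integer roots y ∈ {−4, ..., 4}, then test f_x and f at those candidates.
  x = -4: f_y(-4, y) = 3*y**2 - 14*y + 9; no integer root y with |y| ≤ 4.
  x = -3: f_y(-3, y) = 3*y**2 - 10*y + 4; no integer root y with |y| ≤ 4.
  x = -2: f_y(-2, y) = 3*y**2 - 6*y + 1; no integer root y with |y| ≤ 4.
  x = -1: f_y(-1, y) = 3*y**2 - 2*y; vanishes at y ∈ {0}. (-1, 0): f_x = -152 ≠ 0.
  x = 0: f_y(0, y) = 3*y**2 + 2*y + 1; no integer root y with |y| ≤ 4.
  x = 1: f_y(1, y) = 3*y**2 + 6*y + 4; no integer root y with |y| ≤ 4.
  x = 2: f_y(2, y) = 3*y**2 + 10*y + 9; no integer root y with |y| ≤ 4.
  x = 3: f_y(3, y) = 3*y**2 + 14*y + 16; vanishes at y ∈ {-2}. (3, -2): f_x = 0, f = 0 — SINGULAR.
  x = 4: f_y(4, y) = 3*y**2 + 18*y + 25; no integer root y with |y| ≤ 4.
Only singular point on the grid: (3, -2).
Classify: substitute x = 3 + u, y = -2 + v and expand: f = -3*u**3 + u**2*v + 2*u*v**2 + v**3 + v**2.
No constant or linear terms (consistent with a singular point). Quadratic part: v**2. Cubic part: -3*u**3 + u**2*v + 2*u*v**2 + v**3.
The quadratic part v**2 is a perfect square, so there is a single (double) tangent line v = 0, i.e. y = -2. Restricting the cubic part to that line (v = 0) leaves -3*u**3 ≠ 0, so f is not divisible by v and the branch is v² ≈ 3*u**3 to lowest order — this is a cusp.
Classification: cusp.


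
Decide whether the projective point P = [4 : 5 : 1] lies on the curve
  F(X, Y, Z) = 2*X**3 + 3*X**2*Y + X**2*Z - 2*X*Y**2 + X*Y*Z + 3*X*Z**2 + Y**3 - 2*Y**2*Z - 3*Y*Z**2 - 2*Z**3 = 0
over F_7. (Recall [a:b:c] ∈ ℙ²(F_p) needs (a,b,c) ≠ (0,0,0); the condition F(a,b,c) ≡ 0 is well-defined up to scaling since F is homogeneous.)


F(4,5,1) ≡ 1 (mod 7); P is NOT on the curve.

Evaluate F(4, 5, 1) term-by-term (mod 7).
  2*X**3 ↦ 2·64·1·1 = 128
  3*X**2*Y ↦ 3·16·5·1 = 240
  X**2*Z ↦ 1·16·1·1 = 16
  -2*X*Y**2 ↦ -2·4·25·1 = -200
  X*Y*Z ↦ 1·4·5·1 = 20
  3*X*Z**2 ↦ 3·4·1·1 = 12
  Y**3 ↦ 1·1·125·1 = 125
  -2*Y**2*Z ↦ -2·1·25·1 = -50
  -3*Y*Z**2 ↦ -3·1·5·1 = -15
  -2*Z**3 ↦ -2·1·1·1 = -2
Sum: F(4, 5, 1) = (128) + (240) + (16) + (-200) + (20) + (12) + (125) + (-50) + (-15) + (-2) = 274.
Reducing mod 7: 274 ≡ 1 (mod 7).
Since F(a, b, c) ≡ 1 ≠ 0 (mod 7), P does NOT lie on the curve.


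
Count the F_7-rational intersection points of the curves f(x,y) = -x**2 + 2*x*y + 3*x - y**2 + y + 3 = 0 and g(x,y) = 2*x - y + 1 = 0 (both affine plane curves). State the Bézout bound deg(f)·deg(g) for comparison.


Common zeros: {(5, 4)}; count = 1; Bézout bound = 2.

deg(f) = 2, deg(g) = 1, so Bézout bound = 2.
Scan x ∈ F_7. For each x, list the y ∈ F_7 with f(x, y) ≡ 0 and those with g(x, y) ≡ 0 (mod 7); the common zeros in that column are the intersection.
  x = 0: f ≡ 0 at y ∈ ∅; g ≡ 0 at y ∈ {1}; common: ∅.
  x = 1: f ≡ 0 at y ∈ {1, 2}; g ≡ 0 at y ∈ {3}; common: ∅.
  x = 2: f ≡ 0 at y ∈ ∅; g ≡ 0 at y ∈ {5}; common: ∅.
  x = 3: f ≡ 0 at y ∈ ∅; g ≡ 0 at y ∈ {0}; common: ∅.
  x = 4: f ≡ 0 at y ∈ {1}; g ≡ 0 at y ∈ {2}; common: ∅.
  x = 5: f ≡ 0 at y ∈ {0, 4}; g ≡ 0 at y ∈ {4}; common: {4}.
  x = 6: f ≡ 0 at y ∈ {2, 4}; g ≡ 0 at y ∈ {6}; common: ∅.
Collecting: common zeros = {(5, 4)}, so the count is 1.
Comparison with the Bézout bound: 1 ≤ 2 = deg(f)·deg(g), as expected for curves with no common component (the affine F_7-count falls short of the bound because intersections may lie at infinity, over extension fields, or carry multiplicity).


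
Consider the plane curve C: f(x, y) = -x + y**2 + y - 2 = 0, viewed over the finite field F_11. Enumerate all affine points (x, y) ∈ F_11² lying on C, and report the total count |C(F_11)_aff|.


Affine F_11-points: {(0, 1), (0, 9), (4, 2), (4, 8), (6, 5), (7, 4), (7, 6), (9, 0), (9, 10), (10, 3), (10, 7)}; count = 11.

For each of the 121 pairs (x, y) ∈ F_11², evaluate f(x, y) mod 11. Record the zeros.
  x = 0: [0↦9, 1↦0, 2↦4, 3↦10, 4↦7, 5↦6, 6↦7, 7↦10, 8↦4, 9↦0, 10↦9]  zeros at y ∈ {1, 9}
  x = 1: [0↦8, 1↦10, 2↦3, 3↦9, 4↦6, 5↦5, 6↦6, 7↦9, 8↦3, 9↦10, 10↦8]  zeros at y ∈ ∅
  x = 2: [0↦7, 1↦9, 2↦2, 3↦8, 4↦5, 5↦4, 6↦5, 7↦8, 8↦2, 9↦9, 10↦7]  zeros at y ∈ ∅
  x = 3: [0↦6, 1↦8, 2↦1, 3↦7, 4↦4, 5↦3, 6↦4, 7↦7, 8↦1, 9↦8, 10↦6]  zeros at y ∈ ∅
  x = 4: [0↦5, 1↦7, 2↦0, 3↦6, 4↦3, 5↦2, 6↦3, 7↦6, 8↦0, 9↦7, 10↦5]  zeros at y ∈ {2, 8}
  x = 5: [0↦4, 1↦6, 2↦10, 3↦5, 4↦2, 5↦1, 6↦2, 7↦5, 8↦10, 9↦6, 10↦4]  zeros at y ∈ ∅
  x = 6: [0↦3, 1↦5, 2↦9, 3↦4, 4↦1, 5↦0, 6↦1, 7↦4, 8↦9, 9↦5, 10↦3]  zeros at y ∈ {5}
  x = 7: [0↦2, 1↦4, 2↦8, 3↦3, 4↦0, 5↦10, 6↦0, 7↦3, 8↦8, 9↦4, 10↦2]  zeros at y ∈ {4, 6}
  x = 8: [0↦1, 1↦3, 2↦7, 3↦2, 4↦10, 5↦9, 6↦10, 7↦2, 8↦7, 9↦3, 10↦1]  zeros at y ∈ ∅
  x = 9: [0↦0, 1↦2, 2↦6, 3↦1, 4↦9, 5↦8, 6↦9, 7↦1, 8↦6, 9↦2, 10↦0]  zeros at y ∈ {0, 10}
  x = 10: [0↦10, 1↦1, 2↦5, 3↦0, 4↦8, 5↦7, 6↦8, 7↦0, 8↦5, 9↦1, 10↦10]  zeros at y ∈ {3, 7}
Collecting zeros: affine points = {(0, 1), (0, 9), (4, 2), (4, 8), (6, 5), (7, 4), (7, 6), (9, 0), (9, 10), (10, 3), (10, 7)}.
Total count |C(F_11)_aff| = 11.


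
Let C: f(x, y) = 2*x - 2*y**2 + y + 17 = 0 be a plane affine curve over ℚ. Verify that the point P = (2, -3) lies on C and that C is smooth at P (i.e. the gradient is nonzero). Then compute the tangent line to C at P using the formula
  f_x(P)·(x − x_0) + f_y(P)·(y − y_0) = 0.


Tangent line at P: 2*x + 13*y + 35 = 0.

Step 1: f(2, -3) = 0, so P lies on C.
Step 2: partial derivatives
  f_x(x, y) = 2, f_y(x, y) = 1 - 4*y.
  f_x(P) = 2, f_y(P) = 13 (gradient nonzero, so P is smooth).
Step 3: tangent line at P: 2·(x − 2) + 13·(y − -3) = 0.
Expanding: 2*x + 13*y + 35 = 0.


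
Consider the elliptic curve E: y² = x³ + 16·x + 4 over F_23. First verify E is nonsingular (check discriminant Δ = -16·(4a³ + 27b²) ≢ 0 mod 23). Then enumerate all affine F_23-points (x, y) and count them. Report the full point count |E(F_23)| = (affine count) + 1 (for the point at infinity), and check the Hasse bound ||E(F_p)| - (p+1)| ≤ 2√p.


Affine points = {(0, 2), (0, 21), (5, 5), (5, 18), (8, 0), (9, 7), (9, 16), (11, 4), (11, 19), (15, 10), (15, 13), (16, 3), (16, 20), (18, 11), (18, 12)}; affine count = 15; |E(F_23)| = 16.

Discriminant check: Δ ∝ 4a³ + 27b² = 4·16³ + 27·4² = 4·4096 + 27·16 ≡ 3 (mod 23). Nonzero ⇒ E is nonsingular.
For each x ∈ F_23, compute rhs = x³ + 16·x + 4 mod 23, then count y ∈ F_23 with y² ≡ rhs.
  x = 0: rhs = 4, matching y values: 2, 21 (2 points).
  x = 1: rhs = 21, matching y values: none (0 points).
  x = 2: rhs = 21, matching y values: none (0 points).
  x = 3: rhs = 10, matching y values: none (0 points).
  x = 4: rhs = 17, matching y values: none (0 points).
  x = 5: rhs = 2, matching y values: 5, 18 (2 points).
  x = 6: rhs = 17, matching y values: none (0 points).
  x = 7: rhs = 22, matching y values: none (0 points).
  x = 8: rhs = 0, matching y values: 0 (1 points).
  x = 9: rhs = 3, matching y values: 7, 16 (2 points).
  x = 10: rhs = 14, matching y values: none (0 points).
  x = 11: rhs = 16, matching y values: 4, 19 (2 points).
  x = 12: rhs = 15, matching y values: none (0 points).
  x = 13: rhs = 17, matching y values: none (0 points).
  x = 14: rhs = 5, matching y values: none (0 points).
  x = 15: rhs = 8, matching y values: 10, 13 (2 points).
  x = 16: rhs = 9, matching y values: 3, 20 (2 points).
  x = 17: rhs = 14, matching y values: none (0 points).
  x = 18: rhs = 6, matching y values: 11, 12 (2 points).
  x = 19: rhs = 14, matching y values: none (0 points).
  x = 20: rhs = 21, matching y values: none (0 points).
  x = 21: rhs = 10, matching y values: none (0 points).
  x = 22: rhs = 10, matching y values: none (0 points).
Total affine count: 15.
Full point count |E(F_23)| = 15 + 1 = 16.
Hasse bound: |16 − (23+1)| = |-8| = 8 ≤ 2√23 ≈ 9.5917 ✓.


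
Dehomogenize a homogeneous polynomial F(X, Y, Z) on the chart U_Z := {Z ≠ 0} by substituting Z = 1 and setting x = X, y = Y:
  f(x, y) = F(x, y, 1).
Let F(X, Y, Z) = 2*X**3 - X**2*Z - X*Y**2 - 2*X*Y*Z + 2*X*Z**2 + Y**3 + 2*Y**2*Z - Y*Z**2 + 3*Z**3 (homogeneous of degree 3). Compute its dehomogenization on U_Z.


f(x, y) = 2*x**3 - x**2 - x*y**2 - 2*x*y + 2*x + y**3 + 2*y**2 - y + 3

On U_Z we set Z = 1. Each monomial c·X^i·Y^j·Z^k in F becomes c·x^i·y^j·1^k = c·x^i·y^j.
Substituting Z = 1: F(X, Y, 1) = 2*x**3 - x**2 - x*y**2 - 2*x*y + 2*x + y**3 + 2*y**2 - y + 3.
Note: deg(f) ≤ deg(F) = 3; strict inequality happens when F is divisible by Z (lost terms).


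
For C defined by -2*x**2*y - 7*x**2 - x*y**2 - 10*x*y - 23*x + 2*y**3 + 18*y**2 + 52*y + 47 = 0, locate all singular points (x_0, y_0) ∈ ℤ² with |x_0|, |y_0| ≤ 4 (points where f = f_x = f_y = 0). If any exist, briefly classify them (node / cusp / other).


Singular points: {(-1, -3)}; classification: node.

Compute partial derivatives:
  f_x = -4*x*y - 14*x - y**2 - 10*y - 23.
  f_y = -2*x**2 - 2*x*y - 10*x + 6*y**2 + 36*y + 52.
Scan x_0 ∈ {−4, ..., 4}. For each x_0, f_y(x_0, y) is a polynomial in y; find its integer roots y ∈ {−4, ..., 4}, then test f_x and f at those candidates.
  x = -4: f_y(-4, y) = 6*y**2 + 44*y + 60; no integer root y with |y| ≤ 4.
  x = -3: f_y(-3, y) = 6*y**2 + 42*y + 64; no integer root y with |y| ≤ 4.
  x = -2: f_y(-2, y) = 6*y**2 + 40*y + 64; vanishes at y ∈ {-4}. (-2, -4): f_x = -3 ≠ 0.
  x = -1: f_y(-1, y) = 6*y**2 + 38*y + 60; vanishes at y ∈ {-3}. (-1, -3): f_x = 0, f = 0 — SINGULAR.
  x = 0: f_y(0, y) = 6*y**2 + 36*y + 52; no integer root y with |y| ≤ 4.
  x = 1: f_y(1, y) = 6*y**2 + 34*y + 40; vanishes at y ∈ {-4}. (1, -4): f_x = 3 ≠ 0.
  x = 2: f_y(2, y) = 6*y**2 + 32*y + 24; no integer root y with |y| ≤ 4.
  x = 3: f_y(3, y) = 6*y**2 + 30*y + 4; no integer root y with |y| ≤ 4.
  x = 4: f_y(4, y) = 6*y**2 + 28*y - 20; no integer root y with |y| ≤ 4.
Only singular point on the grid: (-1, -3).
Classify: substitute x = -1 + u, y = -3 + v and expand: f = -2*u**2*v - u**2 - u*v**2 + 2*v**3 + v**2.
No constant or linear terms (consistent with a singular point). Quadratic part: -u**2 + v**2. Cubic part: -2*u**2*v - u*v**2 + 2*v**3.
The quadratic part v**2 - u**2 = (v − u)(v + u) splits into two distinct linear factors, so there are two distinct tangent lines y − -3 = ±(x − -1) — this is a node (ordinary double point).
Classification: node.


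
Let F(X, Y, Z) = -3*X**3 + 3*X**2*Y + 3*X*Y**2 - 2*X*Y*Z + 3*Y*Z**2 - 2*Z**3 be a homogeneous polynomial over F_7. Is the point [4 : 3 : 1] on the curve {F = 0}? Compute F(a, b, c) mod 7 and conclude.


F(4,3,1) ≡ 1 (mod 7); P is NOT on the curve.

Evaluate F(4, 3, 1) term-by-term (mod 7).
  -3*X**3 ↦ -3·64·1·1 = -192
  3*X**2*Y ↦ 3·16·3·1 = 144
  3*X*Y**2 ↦ 3·4·9·1 = 108
  -2*X*Y*Z ↦ -2·4·3·1 = -24
  3*Y*Z**2 ↦ 3·1·3·1 = 9
  -2*Z**3 ↦ -2·1·1·1 = -2
Sum: F(4, 3, 1) = (-192) + (144) + (108) + (-24) + (9) + (-2) = 43.
Reducing mod 7: 43 ≡ 1 (mod 7).
Since F(a, b, c) ≡ 1 ≠ 0 (mod 7), P does NOT lie on the curve.


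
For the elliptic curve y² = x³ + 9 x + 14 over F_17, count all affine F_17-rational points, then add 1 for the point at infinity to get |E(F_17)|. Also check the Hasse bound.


Affine points = {(3, 0), (9, 5), (9, 12), (10, 4), (10, 13), (11, 4), (11, 13), (13, 4), (13, 13), (16, 2), (16, 15)}; affine count = 11; |E(F_17)| = 12.

Discriminant check: Δ ∝ 4a³ + 27b² = 4·9³ + 27·14² = 4·729 + 27·196 ≡ 14 (mod 17). Nonzero ⇒ E is nonsingular.
For each x ∈ F_17, compute rhs = x³ + 9·x + 14 mod 17, then count y ∈ F_17 with y² ≡ rhs.
  x = 0: rhs = 14, matching y values: none (0 points).
  x = 1: rhs = 7, matching y values: none (0 points).
  x = 2: rhs = 6, matching y values: none (0 points).
  x = 3: rhs = 0, matching y values: 0 (1 points).
  x = 4: rhs = 12, matching y values: none (0 points).
  x = 5: rhs = 14, matching y values: none (0 points).
  x = 6: rhs = 12, matching y values: none (0 points).
  x = 7: rhs = 12, matching y values: none (0 points).
  x = 8: rhs = 3, matching y values: none (0 points).
  x = 9: rhs = 8, matching y values: 5, 12 (2 points).
  x = 10: rhs = 16, matching y values: 4, 13 (2 points).
  x = 11: rhs = 16, matching y values: 4, 13 (2 points).
  x = 12: rhs = 14, matching y values: none (0 points).
  x = 13: rhs = 16, matching y values: 4, 13 (2 points).
  x = 14: rhs = 11, matching y values: none (0 points).
  x = 15: rhs = 5, matching y values: none (0 points).
  x = 16: rhs = 4, matching y values: 2, 15 (2 points).
Total affine count: 11.
Full point count |E(F_17)| = 11 + 1 = 12.
Hasse bound: |12 − (17+1)| = |-6| = 6 ≤ 2√17 ≈ 8.2462 ✓.


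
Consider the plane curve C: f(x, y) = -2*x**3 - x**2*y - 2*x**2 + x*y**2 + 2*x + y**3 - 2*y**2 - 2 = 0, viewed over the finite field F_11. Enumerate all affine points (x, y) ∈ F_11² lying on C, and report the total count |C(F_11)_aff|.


Affine F_11-points: {(1, 3), (2, 0), (2, 2), (2, 9), (4, 0), (6, 3), (7, 3), (9, 7), (10, 8), (10, 9)}; count = 10.

For each of the 121 pairs (x, y) ∈ F_11², evaluate f(x, y) mod 11. Record the zeros.
  x = 0: [0↦9, 1↦8, 2↦9, 3↦7, 4↦8, 5↦7, 6↦10, 7↦1, 8↦8, 9↦4, 10↦6]  zeros at y ∈ ∅
  x = 1: [0↦7, 1↦6, 2↦9, 3↦0, 4↦7, 5↦3, 6↦5, 7↦8, 8↦7, 9↦8, 10↦6]  zeros at y ∈ {3}
  x = 2: [0↦0, 1↦8, 2↦0, 3↦4, 4↦4, 5↦6, 6↦5, 7↦7, 8↦7, 9↦0, 10↦3]  zeros at y ∈ {0, 2, 9}
  x = 3: [0↦9, 1↦2, 2↦3, 3↦7, 4↦9, 5↦4, 6↦9, 7↦8, 8↦7, 9↦1, 10↦7]  zeros at y ∈ ∅
  x = 4: [0↦0, 1↦9, 2↦6, 3↦8, 4↦10, 5↦7, 6↦5, 7↦10, 8↦6, 9↦10, 10↦6]  zeros at y ∈ {0}
  x = 5: [0↦5, 1↦6, 2↦8, 3↦6, 4↦6, 5↦3, 6↦3, 7↦1, 8↦3, 9↦4, 10↦10]  zeros at y ∈ ∅
  x = 6: [0↦1, 1↦3, 2↦8, 3↦0, 4↦7, 5↦2, 6↦2, 7↦2, 8↦8, 9↦4, 10↦7]  zeros at y ∈ {3}
  x = 7: [0↦9, 1↦10, 2↦5, 3↦0, 4↦1, 5↦3, 6↦1, 7↦1, 8↦9, 9↦9, 10↦7]  zeros at y ∈ {3}
  x = 8: [0↦6, 1↦4, 2↦9, 3↦5, 4↦9, 5↦5, 6↦10, 7↦8, 8↦5, 9↦7, 10↦9]  zeros at y ∈ ∅
  x = 9: [0↦2, 1↦6, 2↦8, 3↦3, 4↦8, 5↦7, 6↦6, 7↦0, 8↦6, 9↦8, 10↦1]  zeros at y ∈ {7}
  x = 10: [0↦7, 1↦4, 2↦1, 3↦4, 4↦8, 5↦8, 6↦10, 7↦9, 8↦0, 9↦0, 10↦4]  zeros at y ∈ {8, 9}
Collecting zeros: affine points = {(1, 3), (2, 0), (2, 2), (2, 9), (4, 0), (6, 3), (7, 3), (9, 7), (10, 8), (10, 9)}.
Total count |C(F_11)_aff| = 10.
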